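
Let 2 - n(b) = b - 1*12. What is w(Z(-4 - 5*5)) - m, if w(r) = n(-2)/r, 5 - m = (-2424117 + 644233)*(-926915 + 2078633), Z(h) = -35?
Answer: -71747355425111/35 ≈ -2.0499e+12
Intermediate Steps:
m = 2049924440717 (m = 5 - (-2424117 + 644233)*(-926915 + 2078633) = 5 - (-1779884)*1151718 = 5 - 1*(-2049924440712) = 5 + 2049924440712 = 2049924440717)
n(b) = 14 - b (n(b) = 2 - (b - 1*12) = 2 - (b - 12) = 2 - (-12 + b) = 2 + (12 - b) = 14 - b)
w(r) = 16/r (w(r) = (14 - 1*(-2))/r = (14 + 2)/r = 16/r)
w(Z(-4 - 5*5)) - m = 16/(-35) - 1*2049924440717 = 16*(-1/35) - 2049924440717 = -16/35 - 2049924440717 = -71747355425111/35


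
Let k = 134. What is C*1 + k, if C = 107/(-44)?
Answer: 5789/44 ≈ 131.57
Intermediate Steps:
C = -107/44 (C = 107*(-1/44) = -107/44 ≈ -2.4318)
C*1 + k = -107/44*1 + 134 = -107/44 + 134 = 5789/44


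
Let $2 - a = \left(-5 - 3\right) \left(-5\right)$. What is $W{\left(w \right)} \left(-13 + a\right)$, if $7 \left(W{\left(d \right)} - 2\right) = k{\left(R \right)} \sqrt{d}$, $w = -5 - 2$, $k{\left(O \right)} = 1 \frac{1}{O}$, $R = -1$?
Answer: $-102 + \frac{51 i \sqrt{7}}{7} \approx -102.0 + 19.276 i$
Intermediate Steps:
$k{\left(O \right)} = \frac{1}{O}$
$w = -7$
$a = -38$ ($a = 2 - \left(-5 - 3\right) \left(-5\right) = 2 - \left(-8\right) \left(-5\right) = 2 - 40 = -38$)
$W{\left(d \right)} = 2 - \frac{\sqrt{d}}{7}$ ($W{\left(d \right)} = 2 + \frac{\frac{1}{-1} \sqrt{d}}{7} = 2 + \frac{\left(-1\right) \sqrt{d}}{7} = 2 - \frac{\sqrt{d}}{7}$)
$W{\left(w \right)} \left(-13 + a\right) = \left(2 - \frac{\sqrt{-7}}{7}\right) \left(-13 - 38\right) = \left(2 - \frac{i \sqrt{7}}{7}\right) \left(-51\right) = -102 + \frac{51 i \sqrt{7}}{7}$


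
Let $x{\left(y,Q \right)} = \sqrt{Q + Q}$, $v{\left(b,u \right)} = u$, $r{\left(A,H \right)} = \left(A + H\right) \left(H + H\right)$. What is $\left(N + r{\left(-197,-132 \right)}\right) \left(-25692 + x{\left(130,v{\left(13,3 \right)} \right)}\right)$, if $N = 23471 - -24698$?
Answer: $-3469062300 + 135025 \sqrt{6} \approx -3.4687 \cdot 10^{9}$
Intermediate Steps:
$r{\left(A,H \right)} = 2 H \left(A + H\right)$ ($r{\left(A,H \right)} = \left(A + H\right) 2 H = 2 H \left(A + H\right)$)
$N = 48169$ ($N = 23471 + 24698 = 48169$)
$x{\left(y,Q \right)} = \sqrt{2} \sqrt{Q}$ ($x{\left(y,Q \right)} = \sqrt{2 Q} = \sqrt{2} \sqrt{Q}$)
$\left(N + r{\left(-197,-132 \right)}\right) \left(-25692 + x{\left(130,v{\left(13,3 \right)} \right)}\right) = \left(48169 + 2 \left(-132\right) \left(-197 - 132\right)\right) \left(-25692 + \sqrt{2} \sqrt{3}\right) = \left(48169 + 2 \left(-132\right) \left(-329\right)\right) \left(-25692 + \sqrt{6}\right) = \left(48169 + 86856\right) \left(-25692 + \sqrt{6}\right) = 135025 \left(-25692 + \sqrt{6}\right) = -3469062300 + 135025 \sqrt{6}$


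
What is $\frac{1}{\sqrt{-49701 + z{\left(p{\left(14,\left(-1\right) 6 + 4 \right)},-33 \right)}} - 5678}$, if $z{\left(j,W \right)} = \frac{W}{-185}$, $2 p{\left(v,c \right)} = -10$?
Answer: $- \frac{525215}{2986768096} - \frac{3 i \sqrt{47250295}}{2986768096} \approx -0.00017585 - 6.9043 \cdot 10^{-6} i$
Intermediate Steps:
$p{\left(v,c \right)} = -5$ ($p{\left(v,c \right)} = \frac{1}{2} \left(-10\right) = -5$)
$z{\left(j,W \right)} = - \frac{W}{185}$ ($z{\left(j,W \right)} = W \left(- \frac{1}{185}\right) = - \frac{W}{185}$)
$\frac{1}{\sqrt{-49701 + z{\left(p{\left(14,\left(-1\right) 6 + 4 \right)},-33 \right)}} - 5678} = \frac{1}{\sqrt{-49701 - - \frac{33}{185}} - 5678} = \frac{1}{\sqrt{-49701 + \frac{33}{185}} - 5678} = \frac{1}{\sqrt{- \frac{9194652}{185}} - 5678} = \frac{1}{\frac{6 i \sqrt{47250295}}{185} - 5678} = \frac{1}{-5678 + \frac{6 i \sqrt{47250295}}{185}}$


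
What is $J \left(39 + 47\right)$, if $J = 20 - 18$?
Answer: $172$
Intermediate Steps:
$J = 2$
$J \left(39 + 47\right) = 2 \left(39 + 47\right) = 2 \cdot 86 = 172$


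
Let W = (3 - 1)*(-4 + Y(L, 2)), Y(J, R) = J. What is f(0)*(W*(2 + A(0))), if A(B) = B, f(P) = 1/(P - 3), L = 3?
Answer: 4/3 ≈ 1.3333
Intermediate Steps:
f(P) = 1/(-3 + P)
W = -2 (W = (3 - 1)*(-4 + 3) = 2*(-1) = -2)
f(0)*(W*(2 + A(0))) = (-2*(2 + 0))/(-3 + 0) = (-2*2)/(-3) = -⅓*(-4) = 4/3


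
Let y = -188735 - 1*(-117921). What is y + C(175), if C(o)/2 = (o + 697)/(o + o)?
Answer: -12391578/175 ≈ -70809.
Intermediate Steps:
C(o) = (697 + o)/o (C(o) = 2*((o + 697)/(o + o)) = 2*((697 + o)/((2*o))) = 2*((697 + o)*(1/(2*o))) = 2*((697 + o)/(2*o)) = (697 + o)/o)
y = -70814 (y = -188735 + 117921 = -70814)
y + C(175) = -70814 + (697 + 175)/175 = -70814 + (1/175)*872 = -70814 + 872/175 = -12391578/175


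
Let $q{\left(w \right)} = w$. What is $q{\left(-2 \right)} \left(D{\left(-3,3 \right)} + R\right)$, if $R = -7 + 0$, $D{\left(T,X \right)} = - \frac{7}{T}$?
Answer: $\frac{28}{3} \approx 9.3333$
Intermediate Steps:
$R = -7$
$q{\left(-2 \right)} \left(D{\left(-3,3 \right)} + R\right) = - 2 \left(- \frac{7}{-3} - 7\right) = - 2 \left(\left(-7\right) \left(- \frac{1}{3}\right) - 7\right) = - 2 \left(\frac{7}{3} - 7\right) = \left(-2\right) \left(- \frac{14}{3}\right) = \frac{28}{3}$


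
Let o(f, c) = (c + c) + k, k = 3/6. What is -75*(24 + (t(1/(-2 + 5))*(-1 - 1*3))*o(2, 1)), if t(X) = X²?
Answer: -5150/3 ≈ -1716.7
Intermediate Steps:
k = ½ (k = 3*(⅙) = ½ ≈ 0.50000)
o(f, c) = ½ + 2*c (o(f, c) = (c + c) + ½ = 2*c + ½ = ½ + 2*c)
-75*(24 + (t(1/(-2 + 5))*(-1 - 1*3))*o(2, 1)) = -75*(24 + ((1/(-2 + 5))²*(-1 - 1*3))*(½ + 2*1)) = -75*(24 + ((1/3)²*(-1 - 3))*(½ + 2)) = -75*(24 + ((⅓)²*(-4))*(5/2)) = -75*(24 + ((⅑)*(-4))*(5/2)) = -75*(24 - 4/9*5/2) = -75*(24 - 10/9) = -75*206/9 = -5150/3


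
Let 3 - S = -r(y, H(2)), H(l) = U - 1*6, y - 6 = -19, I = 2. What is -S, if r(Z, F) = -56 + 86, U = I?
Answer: -33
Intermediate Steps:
U = 2
y = -13 (y = 6 - 19 = -13)
H(l) = -4 (H(l) = 2 - 1*6 = 2 - 6 = -4)
r(Z, F) = 30
S = 33 (S = 3 - (-1)*30 = 3 - 1*(-30) = 3 + 30 = 33)
-S = -1*33 = -33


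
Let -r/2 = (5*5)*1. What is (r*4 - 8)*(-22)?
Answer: 4576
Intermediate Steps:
r = -50 (r = -2*5*5 = -50 ≈ -50.000)
(r*4 - 8)*(-22) = (-50*4 - 8)*(-22) = (-200 - 8)*(-22) = -208*(-22) = 4576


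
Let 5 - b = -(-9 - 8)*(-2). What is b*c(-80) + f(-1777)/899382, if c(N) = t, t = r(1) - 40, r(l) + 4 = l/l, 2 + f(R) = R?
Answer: -502755131/299794 ≈ -1677.0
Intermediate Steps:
f(R) = -2 + R
r(l) = -3 (r(l) = -4 + l/l = -4 + 1 = -3)
t = -43 (t = -3 - 40 = -43)
c(N) = -43
b = 39 (b = 5 - (-1)*(-9 - 8)*(-2) = 5 - (-1)*(-17*(-2)) = 5 - (-1)*34 = 5 - 1*(-34) = 5 + 34 = 39)
b*c(-80) + f(-1777)/899382 = 39*(-43) + (-2 - 1777)/899382 = -1677 - 1779*1/899382 = -1677 - 593/299794 = -502755131/299794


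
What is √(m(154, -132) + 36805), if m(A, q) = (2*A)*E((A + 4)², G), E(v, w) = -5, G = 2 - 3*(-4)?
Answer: √35265 ≈ 187.79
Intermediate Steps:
G = 14 (G = 2 - 1*(-12) = 2 + 12 = 14)
m(A, q) = -10*A (m(A, q) = (2*A)*(-5) = -10*A)
√(m(154, -132) + 36805) = √(-10*154 + 36805) = √(-1540 + 36805) = √35265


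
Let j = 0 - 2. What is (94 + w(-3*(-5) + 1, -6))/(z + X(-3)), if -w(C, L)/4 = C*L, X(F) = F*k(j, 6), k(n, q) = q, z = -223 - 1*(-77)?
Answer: -239/82 ≈ -2.9146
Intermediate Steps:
j = -2
z = -146 (z = -223 + 77 = -146)
X(F) = 6*F (X(F) = F*6 = 6*F)
w(C, L) = -4*C*L
(94 + w(-3*(-5) + 1, -6))/(z + X(-3)) = (94 - 4*(-3*(-5) + 1)*(-6))/(-146 + 6*(-3)) = (94 - 4*(15 + 1)*(-6))/(-146 - 18) = (94 - 4*16*(-6))/(-164) = (94 + 384)*(-1/164) = 478*(-1/164) = -239/82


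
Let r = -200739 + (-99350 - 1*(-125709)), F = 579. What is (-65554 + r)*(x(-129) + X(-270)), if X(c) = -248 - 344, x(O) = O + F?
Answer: 34070628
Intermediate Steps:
r = -174380 (r = -200739 + (-99350 + 125709) = -200739 + 26359 = -174380)
x(O) = 579 + O (x(O) = O + 579 = 579 + O)
X(c) = -592
(-65554 + r)*(x(-129) + X(-270)) = (-65554 - 174380)*((579 - 129) - 592) = -239934*(450 - 592) = -239934*(-142) = 34070628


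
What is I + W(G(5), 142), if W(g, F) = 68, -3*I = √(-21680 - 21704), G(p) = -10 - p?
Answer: 68 - 2*I*√10846/3 ≈ 68.0 - 69.429*I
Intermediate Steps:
I = -2*I*√10846/3 (I = -√(-21680 - 21704)/3 = -2*I*√10846/3 ≈ -69.429*I)
I + W(G(5), 142) = -2*I*√10846/3 + 68 = 68 - 2*I*√10846/3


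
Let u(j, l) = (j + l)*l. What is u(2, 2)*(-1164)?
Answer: -9312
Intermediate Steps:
u(j, l) = l*(j + l)
u(2, 2)*(-1164) = (2*(2 + 2))*(-1164) = (2*4)*(-1164) = 8*(-1164) = -9312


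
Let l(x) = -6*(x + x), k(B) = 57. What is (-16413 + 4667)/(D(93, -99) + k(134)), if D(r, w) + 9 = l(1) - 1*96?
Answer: 5873/30 ≈ 195.77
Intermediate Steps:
l(x) = -12*x
D(r, w) = -117 (D(r, w) = -9 + (-12*1 - 1*96) = -9 + (-12 - 96) = -9 - 108 = -117)
(-16413 + 4667)/(D(93, -99) + k(134)) = (-16413 + 4667)/(-117 + 57) = -11746/(-60) = -11746*(-1/60) = 5873/30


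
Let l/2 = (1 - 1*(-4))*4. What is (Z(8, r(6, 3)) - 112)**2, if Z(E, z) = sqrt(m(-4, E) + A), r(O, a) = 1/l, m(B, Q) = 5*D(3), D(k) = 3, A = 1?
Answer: 11664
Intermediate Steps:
l = 40 (l = 2*((1 - 1*(-4))*4) = 2*((1 + 4)*4) = 2*(5*4) = 2*20 = 40)
m(B, Q) = 15 (m(B, Q) = 5*3 = 15)
r(O, a) = 1/40
Z(E, z) = 4 (Z(E, z) = sqrt(15 + 1) = sqrt(16) = 4)
(Z(8, r(6, 3)) - 112)**2 = (4 - 112)**2 = (-108)**2 = 11664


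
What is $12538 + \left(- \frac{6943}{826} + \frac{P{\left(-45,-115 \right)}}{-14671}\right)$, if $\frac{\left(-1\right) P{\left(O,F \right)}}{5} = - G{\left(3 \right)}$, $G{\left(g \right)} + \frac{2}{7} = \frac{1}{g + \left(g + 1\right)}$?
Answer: $\frac{151836708185}{12118246} \approx 12530.0$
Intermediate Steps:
$G{\left(g \right)} = - \frac{2}{7} + \frac{1}{1 + 2 g}$ ($G{\left(g \right)} = - \frac{2}{7} + \frac{1}{g + \left(g + 1\right)} = - \frac{2}{7} + \frac{1}{g + \left(1 + g\right)} = - \frac{2}{7} + \frac{1}{1 + 2 g}$)
$P{\left(O,F \right)} = - \frac{5}{7}$ ($P{\left(O,F \right)} = - 5 \left(- \frac{5 - 12}{7 \left(1 + 2 \cdot 3\right)}\right) = - 5 \left(- \frac{5 - 12}{7 \left(1 + 6\right)}\right) = - 5 \left(- \frac{-7}{7 \cdot 7}\right) = - 5 \left(\left(-1\right) \left(- \frac{1}{7}\right)\right) = \left(-5\right) \frac{1}{7} = - \frac{5}{7}$)
$12538 + \left(- \frac{6943}{826} + \frac{P{\left(-45,-115 \right)}}{-14671}\right) = 12538 - \left(- \frac{5}{102697} + \frac{6943}{826}\right) = 12538 - \frac{101860163}{12118246} = \frac{151836708185}{12118246}$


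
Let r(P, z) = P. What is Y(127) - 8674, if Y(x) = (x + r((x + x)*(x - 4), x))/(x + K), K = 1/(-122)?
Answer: -130559264/15493 ≈ -8427.0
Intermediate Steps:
K = -1/122 ≈ -0.0081967
Y(x) = (x + 2*x*(-4 + x))/(-1/122 + x) (Y(x) = (x + (x + x)*(x - 4))/(x - 1/122) = (x + (2*x)*(-4 + x))/(-1/122 + x) = (x + 2*x*(-4 + x))/(-1/122 + x))
Y(127) - 8674 = 122*127*(-7 + 2*127)/(-1 + 122*127) - 8674 = 122*127*(-7 + 254)/(-1 + 15494) - 8674 = 122*127*247/15493 - 8674 = 122*127*(1/15493)*247 - 8674 = 3827018/15493 - 8674 = -130559264/15493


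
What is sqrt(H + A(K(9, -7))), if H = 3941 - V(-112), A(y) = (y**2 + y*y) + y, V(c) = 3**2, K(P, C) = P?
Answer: sqrt(4103) ≈ 64.055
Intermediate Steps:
V(c) = 9
A(y) = y + 2*y**2 (A(y) = (y**2 + y**2) + y = 2*y**2 + y = y + 2*y**2)
H = 3932 (H = 3941 - 1*9 = 3941 - 9 = 3932)
sqrt(H + A(K(9, -7))) = sqrt(3932 + 9*(1 + 2*9)) = sqrt(3932 + 9*(1 + 18)) = sqrt(3932 + 9*19) = sqrt(3932 + 171) = sqrt(4103)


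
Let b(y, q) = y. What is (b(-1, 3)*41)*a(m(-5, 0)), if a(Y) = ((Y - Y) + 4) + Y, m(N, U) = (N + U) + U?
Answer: 41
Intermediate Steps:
m(N, U) = N + 2*U
a(Y) = 4 + Y (a(Y) = (0 + 4) + Y = 4 + Y)
(b(-1, 3)*41)*a(m(-5, 0)) = (-1*41)*(4 + (-5 + 2*0)) = -41*(4 + (-5 + 0)) = -41*(4 - 5) = -41*(-1) = 41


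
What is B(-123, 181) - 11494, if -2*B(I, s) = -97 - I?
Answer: -11507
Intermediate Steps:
B(I, s) = 97/2 + I/2 (B(I, s) = -(-97 - I)/2 = 97/2 + I/2)
B(-123, 181) - 11494 = (97/2 + (½)*(-123)) - 11494 = (97/2 - 123/2) - 11494 = -13 - 11494 = -11507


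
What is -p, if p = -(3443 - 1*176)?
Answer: 3267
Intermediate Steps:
p = -3267 (p = -(3443 - 176) = -1*3267 = -3267)
-p = -1*(-3267) = 3267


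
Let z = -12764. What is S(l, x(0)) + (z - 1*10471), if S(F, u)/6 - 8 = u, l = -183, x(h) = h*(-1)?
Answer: -23187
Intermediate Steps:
x(h) = -h
S(F, u) = 48 + 6*u
S(l, x(0)) + (z - 1*10471) = (48 + 6*(-1*0)) + (-12764 - 1*10471) = (48 + 6*0) + (-12764 - 10471) = (48 + 0) - 23235 = 48 - 23235 = -23187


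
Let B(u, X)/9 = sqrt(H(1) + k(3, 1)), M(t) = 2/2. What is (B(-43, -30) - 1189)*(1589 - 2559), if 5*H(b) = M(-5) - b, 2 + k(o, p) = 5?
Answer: 1153330 - 8730*sqrt(3) ≈ 1.1382e+6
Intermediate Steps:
M(t) = 1 (M(t) = 2*(1/2) = 1)
k(o, p) = 3 (k(o, p) = -2 + 5 = 3)
H(b) = 1/5 - b/5 (H(b) = (1 - b)/5 = 1/5 - b/5)
B(u, X) = 9*sqrt(3) (B(u, X) = 9*sqrt((1/5 - 1/5*1) + 3) = 9*sqrt((1/5 - 1/5) + 3) = 9*sqrt(0 + 3) = 9*sqrt(3))
(B(-43, -30) - 1189)*(1589 - 2559) = (9*sqrt(3) - 1189)*(1589 - 2559) = (-1189 + 9*sqrt(3))*(-970) = 1153330 - 8730*sqrt(3)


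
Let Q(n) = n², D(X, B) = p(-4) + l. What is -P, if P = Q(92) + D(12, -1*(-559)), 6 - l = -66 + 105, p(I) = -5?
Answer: -8426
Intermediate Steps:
l = -33 (l = 6 - (-66 + 105) = 6 - 1*39 = 6 - 39 = -33)
D(X, B) = -38 (D(X, B) = -5 - 33 = -38)
P = 8426 (P = 92² - 38 = 8464 - 38 = 8426)
-P = -1*8426 = -8426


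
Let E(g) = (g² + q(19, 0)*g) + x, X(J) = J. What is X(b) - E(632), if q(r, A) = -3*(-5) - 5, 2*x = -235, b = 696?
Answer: -809861/2 ≈ -4.0493e+5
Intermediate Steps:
x = -235/2 (x = (½)*(-235) = -235/2 ≈ -117.50)
q(r, A) = 10 (q(r, A) = 15 - 5 = 10)
E(g) = -235/2 + g² + 10*g (E(g) = (g² + 10*g) - 235/2 = -235/2 + g² + 10*g)
X(b) - E(632) = 696 - (-235/2 + 632² + 10*632) = 696 - (-235/2 + 399424 + 6320) = 696 - 1*811253/2 = 696 - 811253/2 = -809861/2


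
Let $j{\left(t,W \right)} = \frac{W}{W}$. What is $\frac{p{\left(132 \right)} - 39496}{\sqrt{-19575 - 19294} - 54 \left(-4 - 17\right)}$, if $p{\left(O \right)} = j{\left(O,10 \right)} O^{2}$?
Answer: $- \frac{25029648}{1324825} + \frac{22072 i \sqrt{38869}}{1324825} \approx -18.893 + 3.2846 i$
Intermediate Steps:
$j{\left(t,W \right)} = 1$
$p{\left(O \right)} = O^{2}$ ($p{\left(O \right)} = 1 O^{2} = O^{2}$)
$\frac{p{\left(132 \right)} - 39496}{\sqrt{-19575 - 19294} - 54 \left(-4 - 17\right)} = \frac{132^{2} - 39496}{\sqrt{-19575 - 19294} - 54 \left(-4 - 17\right)} = \frac{17424 - 39496}{\sqrt{-38869} - -1134} = - \frac{22072}{i \sqrt{38869} + 1134} = - \frac{22072}{1134 + i \sqrt{38869}}$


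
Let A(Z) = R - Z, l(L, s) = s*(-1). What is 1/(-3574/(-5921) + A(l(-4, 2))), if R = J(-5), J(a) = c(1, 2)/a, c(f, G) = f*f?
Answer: 29605/71159 ≈ 0.41604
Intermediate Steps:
l(L, s) = -s
c(f, G) = f²
J(a) = 1/a (J(a) = 1²/a = 1/a)
R = -⅕ (R = 1/(-5) = -⅕ ≈ -0.20000)
A(Z) = -⅕ - Z
1/(-3574/(-5921) + A(l(-4, 2))) = 1/(-3574/(-5921) + (-⅕ - (-1)*2)) = 1/(-3574*(-1/5921) + (-⅕ - 1*(-2))) = 1/(3574/5921 + (-⅕ + 2)) = 1/(3574/5921 + 9/5) = 1/(71159/29605) = 29605/71159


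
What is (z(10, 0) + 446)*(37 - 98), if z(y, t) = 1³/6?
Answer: -163297/6 ≈ -27216.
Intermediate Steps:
z(y, t) = ⅙ (z(y, t) = 1*(⅙) = ⅙)
(z(10, 0) + 446)*(37 - 98) = (⅙ + 446)*(37 - 98) = (2677/6)*(-61) = -163297/6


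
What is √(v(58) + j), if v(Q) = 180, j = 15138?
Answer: 3*√1702 ≈ 123.77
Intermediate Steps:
√(v(58) + j) = √(180 + 15138) = √15318 = 3*√1702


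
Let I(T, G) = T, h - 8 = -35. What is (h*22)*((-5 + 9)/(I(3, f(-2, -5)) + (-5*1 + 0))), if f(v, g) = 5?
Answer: 1188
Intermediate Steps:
h = -27 (h = 8 - 35 = -27)
(h*22)*((-5 + 9)/(I(3, f(-2, -5)) + (-5*1 + 0))) = (-27*22)*((-5 + 9)/(3 + (-5*1 + 0))) = -2376/(3 + (-5 + 0)) = -2376/(3 - 5) = -2376/(-2) = -2376*(-1)/2 = -594*(-2) = 1188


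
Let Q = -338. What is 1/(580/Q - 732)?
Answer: -169/123998 ≈ -0.0013629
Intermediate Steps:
1/(580/Q - 732) = 1/(580/(-338) - 732) = 1/(580*(-1/338) - 732) = 1/(-290/169 - 732) = 1/(-123998/169) = -169/123998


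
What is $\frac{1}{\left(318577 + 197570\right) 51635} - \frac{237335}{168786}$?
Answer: $- \frac{2108424833487263}{1499452646910390} \approx -1.4061$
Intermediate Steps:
$\frac{1}{\left(318577 + 197570\right) 51635} - \frac{237335}{168786} = \frac{1}{516147} \cdot \frac{1}{51635} - \frac{237335}{168786} = \frac{1}{26651250345} - \frac{237335}{168786} = - \frac{2108424833487263}{1499452646910390}$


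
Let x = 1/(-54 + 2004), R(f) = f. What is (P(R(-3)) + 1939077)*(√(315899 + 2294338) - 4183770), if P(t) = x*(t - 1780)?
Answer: -527322143063453/65 + 3781198367*√2610237/1950 ≈ -8.1095e+12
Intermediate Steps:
x = 1/1950 ≈ 0.00051282
P(t) = -178/195 + t/1950 (P(t) = (t - 1780)/1950 = (-1780 + t)/1950 = -178/195 + t/1950)
(P(R(-3)) + 1939077)*(√(315899 + 2294338) - 4183770) = ((-178/195 + (1/1950)*(-3)) + 1939077)*(√(315899 + 2294338) - 4183770) = ((-178/195 - 1/650) + 1939077)*(√2610237 - 4183770) = (-1783/1950 + 1939077)*(-4183770 + √2610237) = 3781198367*(-4183770 + √2610237)/1950 = -527322143063453/65 + 3781198367*√2610237/1950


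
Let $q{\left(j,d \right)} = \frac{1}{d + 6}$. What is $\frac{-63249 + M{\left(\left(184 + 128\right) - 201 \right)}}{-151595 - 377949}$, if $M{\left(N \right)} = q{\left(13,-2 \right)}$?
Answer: $\frac{252995}{2118176} \approx 0.11944$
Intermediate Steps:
$q{\left(j,d \right)} = \frac{1}{6 + d}$
$M{\left(N \right)} = \frac{1}{4}$ ($M{\left(N \right)} = \frac{1}{6 - 2} = \frac{1}{4}$)
$\frac{-63249 + M{\left(\left(184 + 128\right) - 201 \right)}}{-151595 - 377949} = \frac{-63249 + \frac{1}{4}}{-151595 - 377949} = - \frac{252995}{4 \left(-529544\right)} = \left(- \frac{252995}{4}\right) \left(- \frac{1}{529544}\right) = \frac{252995}{2118176}$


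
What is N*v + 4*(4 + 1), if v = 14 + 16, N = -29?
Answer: -850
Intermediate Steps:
v = 30
N*v + 4*(4 + 1) = -29*30 + 4*(4 + 1) = -870 + 4*5 = -870 + 20 = -850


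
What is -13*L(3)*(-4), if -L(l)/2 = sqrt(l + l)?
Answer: -104*sqrt(6) ≈ -254.75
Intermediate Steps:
L(l) = -2*sqrt(2)*sqrt(l) (L(l) = -2*sqrt(l + l) = -2*sqrt(2)*sqrt(l))
-13*L(3)*(-4) = -(-26)*sqrt(2)*sqrt(3)*(-4) = -(-26)*sqrt(6)*(-4) = (26*sqrt(6))*(-4) = -104*sqrt(6)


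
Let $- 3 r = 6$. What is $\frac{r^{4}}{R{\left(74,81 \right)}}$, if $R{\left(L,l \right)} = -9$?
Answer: $- \frac{16}{9} \approx -1.7778$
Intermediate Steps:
$r = -2$ ($r = \left(- \frac{1}{3}\right) 6 = -2$)
$\frac{r^{4}}{R{\left(74,81 \right)}} = \frac{\left(-2\right)^{4}}{-9} = 16 \left(- \frac{1}{9}\right) = - \frac{16}{9}$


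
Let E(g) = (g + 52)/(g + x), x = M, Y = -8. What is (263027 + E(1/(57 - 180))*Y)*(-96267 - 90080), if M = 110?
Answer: -663104827947681/13529 ≈ -4.9014e+10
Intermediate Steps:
x = 110
E(g) = (52 + g)/(110 + g) (E(g) = (g + 52)/(g + 110) = (52 + g)/(110 + g))
(263027 + E(1/(57 - 180))*Y)*(-96267 - 90080) = (263027 + ((52 + 1/(57 - 180))/(110 + 1/(57 - 180)))*(-8))*(-96267 - 90080) = (263027 + ((52 + 1/(-123))/(110 + 1/(-123)))*(-8))*(-186347) = (263027 + ((52 - 1/123)/(110 - 1/123))*(-8))*(-186347) = (263027 + ((6395/123)/(13529/123))*(-8))*(-186347) = (263027 + ((123/13529)*(6395/123))*(-8))*(-186347) = (263027 + (6395/13529)*(-8))*(-186347) = (263027 - 51160/13529)*(-186347) = (3558441123/13529)*(-186347) = -663104827947681/13529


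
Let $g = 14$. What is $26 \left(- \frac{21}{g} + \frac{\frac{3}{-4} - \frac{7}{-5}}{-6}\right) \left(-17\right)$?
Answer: $\frac{42653}{60} \approx 710.88$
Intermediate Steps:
$26 \left(- \frac{21}{g} + \frac{\frac{3}{-4} - \frac{7}{-5}}{-6}\right) \left(-17\right) = 26 \left(- \frac{21}{14} + \frac{\frac{3}{-4} - \frac{7}{-5}}{-6}\right) \left(-17\right) = 26 \left(\left(-21\right) \frac{1}{14} + \left(3 \left(- \frac{1}{4}\right) - - \frac{7}{5}\right) \left(- \frac{1}{6}\right)\right) \left(-17\right) = 26 \left(- \frac{3}{2} + \left(- \frac{3}{4} + \frac{7}{5}\right) \left(- \frac{1}{6}\right)\right) \left(-17\right) = 26 \left(- \frac{3}{2} + \frac{13}{20} \left(- \frac{1}{6}\right)\right) \left(-17\right) = 26 \left(- \frac{3}{2} - \frac{13}{120}\right) \left(-17\right) = 26 \left(- \frac{193}{120}\right) \left(-17\right) = \left(- \frac{2509}{60}\right) \left(-17\right) = \frac{42653}{60}$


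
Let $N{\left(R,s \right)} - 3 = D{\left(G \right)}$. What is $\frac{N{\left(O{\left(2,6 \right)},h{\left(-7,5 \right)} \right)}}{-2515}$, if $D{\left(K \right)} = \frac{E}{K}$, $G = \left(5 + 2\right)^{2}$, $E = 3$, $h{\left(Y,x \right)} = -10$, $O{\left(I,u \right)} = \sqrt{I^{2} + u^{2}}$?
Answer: $- \frac{30}{24647} \approx -0.0012172$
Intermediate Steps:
$G = 49$ ($G = 7^{2} = 49$)
$D{\left(K \right)} = \frac{3}{K}$
$N{\left(R,s \right)} = \frac{150}{49}$ ($N{\left(R,s \right)} = 3 + \frac{3}{49} = \frac{150}{49}$)
$\frac{N{\left(O{\left(2,6 \right)},h{\left(-7,5 \right)} \right)}}{-2515} = \frac{150}{49 \left(-2515\right)} = \frac{150}{49} \left(- \frac{1}{2515}\right) = - \frac{30}{24647}$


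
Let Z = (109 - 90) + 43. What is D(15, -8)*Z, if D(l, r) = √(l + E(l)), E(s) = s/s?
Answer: 248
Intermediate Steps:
E(s) = 1
Z = 62 (Z = 19 + 43 = 62)
D(l, r) = √(1 + l) (D(l, r) = √(l + 1) = √(1 + l))
D(15, -8)*Z = √(1 + 15)*62 = √16*62 = 4*62 = 248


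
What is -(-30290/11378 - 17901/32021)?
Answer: 586796834/182167469 ≈ 3.2212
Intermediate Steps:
-(-30290/11378 - 17901/32021) = -(-30290*1/11378 - 17901*1/32021) = -(-15145/5689 - 17901/32021) = -1*(-586796834/182167469) = 586796834/182167469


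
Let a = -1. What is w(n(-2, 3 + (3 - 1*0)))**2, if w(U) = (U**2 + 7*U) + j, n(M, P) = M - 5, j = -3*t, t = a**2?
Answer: 9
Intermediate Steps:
t = 1 (t = (-1)**2 = 1)
j = -3 (j = -3*1 = -3)
n(M, P) = -5 + M
w(U) = -3 + U**2 + 7*U (w(U) = (U**2 + 7*U) - 3 = -3 + U**2 + 7*U)
w(n(-2, 3 + (3 - 1*0)))**2 = (-3 + (-5 - 2)**2 + 7*(-5 - 2))**2 = (-3 + (-7)**2 + 7*(-7))**2 = (-3 + 49 - 49)**2 = (-3)**2 = 9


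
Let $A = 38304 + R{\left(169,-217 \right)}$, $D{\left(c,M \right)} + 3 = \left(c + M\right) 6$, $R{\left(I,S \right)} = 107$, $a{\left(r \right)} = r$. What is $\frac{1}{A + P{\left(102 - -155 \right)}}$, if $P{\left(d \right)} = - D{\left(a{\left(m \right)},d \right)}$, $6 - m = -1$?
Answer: $\frac{1}{36830} \approx 2.7152 \cdot 10^{-5}$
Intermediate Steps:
$m = 7$ ($m = 6 - -1 = 6 + 1 = 7$)
$D{\left(c,M \right)} = -3 + 6 M + 6 c$ ($D{\left(c,M \right)} = -3 + \left(c + M\right) 6 = -3 + \left(M + c\right) 6 = -3 + \left(6 M + 6 c\right) = -3 + 6 M + 6 c$)
$A = 38411$ ($A = 38304 + 107 = 38411$)
$P{\left(d \right)} = -39 - 6 d$ ($P{\left(d \right)} = - (-3 + 6 d + 6 \cdot 7) = - (-3 + 6 d + 42) = - (39 + 6 d) = -39 - 6 d$)
$\frac{1}{A + P{\left(102 - -155 \right)}} = \frac{1}{38411 - \left(39 + 6 \left(102 - -155\right)\right)} = \frac{1}{38411 - \left(39 + 6 \left(102 + 155\right)\right)} = \frac{1}{38411 - 1581} = \frac{1}{36830}$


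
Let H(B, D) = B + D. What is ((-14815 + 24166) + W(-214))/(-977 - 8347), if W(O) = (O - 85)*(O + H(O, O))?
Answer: -67103/3108 ≈ -21.590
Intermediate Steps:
W(O) = 3*O*(-85 + O) (W(O) = (O - 85)*(O + (O + O)) = (-85 + O)*(O + 2*O) = (-85 + O)*(3*O) = 3*O*(-85 + O))
((-14815 + 24166) + W(-214))/(-977 - 8347) = ((-14815 + 24166) + 3*(-214)*(-85 - 214))/(-977 - 8347) = (9351 + 3*(-214)*(-299))/(-9324) = (9351 + 191958)*(-1/9324) = 201309*(-1/9324) = -67103/3108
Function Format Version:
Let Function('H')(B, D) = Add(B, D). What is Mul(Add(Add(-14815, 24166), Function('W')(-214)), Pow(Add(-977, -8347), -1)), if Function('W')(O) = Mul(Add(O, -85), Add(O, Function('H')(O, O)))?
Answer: Rational(-67103, 3108) ≈ -21.590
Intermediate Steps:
Function('W')(O) = Mul(3, O, Add(-85, O)) (Function('W')(O) = Mul(Add(O, -85), Add(O, Add(O, O))) = Mul(Add(-85, O), Add(O, Mul(2, O))) = Mul(Add(-85, O), Mul(3, O)) = Mul(3, O, Add(-85, O)))
Mul(Add(Add(-14815, 24166), Function('W')(-214)), Pow(Add(-977, -8347), -1)) = Mul(Add(Add(-14815, 24166), Mul(3, -214, Add(-85, -214))), Pow(Add(-977, -8347), -1)) = Mul(Add(9351, Mul(3, -214, -299)), Pow(-9324, -1)) = Mul(Add(9351, 191958), Rational(-1, 9324)) = Mul(201309, Rational(-1, 9324)) = Rational(-67103, 3108)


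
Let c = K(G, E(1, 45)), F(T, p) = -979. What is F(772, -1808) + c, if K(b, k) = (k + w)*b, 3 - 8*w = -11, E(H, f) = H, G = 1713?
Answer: 14927/4 ≈ 3731.8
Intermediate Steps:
w = 7/4 (w = 3/8 - ⅛*(-11) = 3/8 + 11/8 = 7/4 ≈ 1.7500)
K(b, k) = b*(7/4 + k) (K(b, k) = (k + 7/4)*b = (7/4 + k)*b = b*(7/4 + k))
c = 18843/4 (c = (¼)*1713*(7 + 4*1) = (¼)*1713*(7 + 4) = (¼)*1713*11 = 18843/4 ≈ 4710.8)
F(772, -1808) + c = -979 + 18843/4 = 14927/4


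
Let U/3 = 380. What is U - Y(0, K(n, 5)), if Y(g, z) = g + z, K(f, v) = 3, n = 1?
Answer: 1137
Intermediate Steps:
U = 1140 (U = 3*380 = 1140)
U - Y(0, K(n, 5)) = 1140 - (0 + 3) = 1140 - 1*3 = 1140 - 3 = 1137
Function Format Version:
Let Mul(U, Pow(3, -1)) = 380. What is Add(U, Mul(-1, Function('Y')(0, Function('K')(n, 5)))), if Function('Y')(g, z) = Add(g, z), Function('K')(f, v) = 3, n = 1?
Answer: 1137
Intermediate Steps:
U = 1140 (U = Mul(3, 380) = 1140)
Add(U, Mul(-1, Function('Y')(0, Function('K')(n, 5)))) = Add(1140, Mul(-1, Add(0, 3))) = Add(1140, Mul(-1, 3)) = Add(1140, -3) = 1137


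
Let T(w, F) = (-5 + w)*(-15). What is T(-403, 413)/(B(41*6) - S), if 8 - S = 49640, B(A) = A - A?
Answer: 255/2068 ≈ 0.12331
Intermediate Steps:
B(A) = 0
T(w, F) = 75 - 15*w
S = -49632 (S = 8 - 1*49640 = 8 - 49640 = -49632)
T(-403, 413)/(B(41*6) - S) = (75 - 15*(-403))/(0 - 1*(-49632)) = (75 + 6045)/(0 + 49632) = 6120/49632 = 6120*(1/49632) = 255/2068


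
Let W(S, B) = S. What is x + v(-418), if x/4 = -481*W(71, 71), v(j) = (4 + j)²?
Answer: 34792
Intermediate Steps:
x = -136604 (x = 4*(-481*71) = 4*(-34151) = -136604)
x + v(-418) = -136604 + (4 - 418)² = -136604 + (-414)² = -136604 + 171396 = 34792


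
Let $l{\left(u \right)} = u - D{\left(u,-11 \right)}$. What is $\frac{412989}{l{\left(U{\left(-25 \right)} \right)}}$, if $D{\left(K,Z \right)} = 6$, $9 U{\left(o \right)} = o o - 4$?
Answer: $\frac{137663}{21} \approx 6555.4$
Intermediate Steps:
$U{\left(o \right)} = - \frac{4}{9} + \frac{o^{2}}{9}$ ($U{\left(o \right)} = \frac{o o - 4}{9} = \frac{o^{2} - 4}{9} = \frac{-4 + o^{2}}{9} = - \frac{4}{9} + \frac{o^{2}}{9}$)
$l{\left(u \right)} = -6 + u$ ($l{\left(u \right)} = u - 6 = -6 + u$)
$\frac{412989}{l{\left(U{\left(-25 \right)} \right)}} = \frac{412989}{-6 - \left(\frac{4}{9} - \frac{\left(-25\right)^{2}}{9}\right)} = \frac{412989}{-6 + \left(- \frac{4}{9} + \frac{1}{9} \cdot 625\right)} = \frac{412989}{-6 + \left(- \frac{4}{9} + \frac{625}{9}\right)} = \frac{412989}{-6 + 69} = \frac{412989}{63} = 412989 \cdot \frac{1}{63} = \frac{137663}{21}$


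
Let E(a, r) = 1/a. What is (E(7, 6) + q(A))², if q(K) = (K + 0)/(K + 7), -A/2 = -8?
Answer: 18225/25921 ≈ 0.70310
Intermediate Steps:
A = 16 (A = -2*(-8) = 16)
q(K) = K/(7 + K)
(E(7, 6) + q(A))² = (1/7 + 16/(7 + 16))² = (⅐ + 16/23)² = (135/161)² = 18225/25921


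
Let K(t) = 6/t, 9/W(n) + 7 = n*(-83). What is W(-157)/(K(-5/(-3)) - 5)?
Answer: -45/91168 ≈ -0.00049359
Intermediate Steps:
W(n) = 9/(-7 - 83*n) (W(n) = 9/(-7 + n*(-83)) = 9/(-7 - 83*n))
W(-157)/(K(-5/(-3)) - 5) = (-9/(7 + 83*(-157)))/(6/((-5/(-3))) - 5) = (-9/(7 - 13031))/(6/((-5*(-1/3))) - 5) = (-9/(-13024))/(6/(5/3) - 5) = (-9*(-1/13024))/(6*(3/5) - 5) = 9/(13024*(18/5 - 5)) = 9/(13024*(-7/5)) = (9/13024)*(-5/7) = -45/91168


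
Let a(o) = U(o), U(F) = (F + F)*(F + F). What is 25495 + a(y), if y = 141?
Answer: 105019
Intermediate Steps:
U(F) = 4*F² (U(F) = (2*F)*(2*F) = 4*F²)
a(o) = 4*o²
25495 + a(y) = 25495 + 4*141² = 25495 + 4*19881 = 25495 + 79524 = 105019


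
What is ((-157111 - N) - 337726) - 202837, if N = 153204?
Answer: -850878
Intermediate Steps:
((-157111 - N) - 337726) - 202837 = ((-157111 - 1*153204) - 337726) - 202837 = ((-157111 - 153204) - 337726) - 202837 = (-310315 - 337726) - 202837 = -648041 - 202837 = -850878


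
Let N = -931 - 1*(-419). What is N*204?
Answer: -104448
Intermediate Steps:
N = -512 (N = -931 + 419 = -512)
N*204 = -512*204 = -104448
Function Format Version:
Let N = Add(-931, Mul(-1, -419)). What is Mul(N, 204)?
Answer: -104448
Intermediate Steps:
N = -512 (N = Add(-931, 419) = -512)
Mul(N, 204) = Mul(-512, 204) = -104448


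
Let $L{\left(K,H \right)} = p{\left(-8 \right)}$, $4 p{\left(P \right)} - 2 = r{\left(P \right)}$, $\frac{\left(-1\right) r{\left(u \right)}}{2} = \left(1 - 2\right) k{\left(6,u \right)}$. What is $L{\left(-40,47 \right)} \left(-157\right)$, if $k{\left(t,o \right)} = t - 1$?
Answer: $-471$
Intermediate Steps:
$k{\left(t,o \right)} = -1 + t$ ($k{\left(t,o \right)} = t - 1 = -1 + t$)
$r{\left(u \right)} = 10$ ($r{\left(u \right)} = - 2 \left(1 - 2\right) \left(-1 + 6\right) = - 2 \left(\left(-1\right) 5\right) = \left(-2\right) \left(-5\right) = 10$)
$p{\left(P \right)} = 3$ ($p{\left(P \right)} = \frac{1}{2} + \frac{1}{4} \cdot 10 = \frac{1}{2} + \frac{5}{2} = 3$)
$L{\left(K,H \right)} = 3$
$L{\left(-40,47 \right)} \left(-157\right) = 3 \left(-157\right) = -471$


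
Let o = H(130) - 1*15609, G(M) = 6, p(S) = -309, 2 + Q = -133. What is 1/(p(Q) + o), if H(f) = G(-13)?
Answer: -1/15912 ≈ -6.2846e-5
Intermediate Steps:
Q = -135 (Q = -2 - 133 = -135)
H(f) = 6
o = -15603 (o = 6 - 1*15609 = 6 - 15609 = -15603)
1/(p(Q) + o) = 1/(-309 - 15603) = 1/(-15912) = -1/15912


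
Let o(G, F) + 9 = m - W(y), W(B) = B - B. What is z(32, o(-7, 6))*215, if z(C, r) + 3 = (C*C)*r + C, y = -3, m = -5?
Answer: -3076005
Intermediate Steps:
W(B) = 0
o(G, F) = -14 (o(G, F) = -9 + (-5 - 1*0) = -9 + (-5 + 0) = -9 - 5 = -14)
z(C, r) = -3 + C + r*C² (z(C, r) = -3 + ((C*C)*r + C) = -3 + (C²*r + C) = -3 + (r*C² + C) = -3 + (C + r*C²) = -3 + C + r*C²)
z(32, o(-7, 6))*215 = (-3 + 32 - 14*32²)*215 = (-3 + 32 - 14*1024)*215 = (-3 + 32 - 14336)*215 = -14307*215 = -3076005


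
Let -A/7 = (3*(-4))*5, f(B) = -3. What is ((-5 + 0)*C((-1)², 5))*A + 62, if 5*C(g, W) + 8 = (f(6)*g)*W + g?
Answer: 9302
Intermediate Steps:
C(g, W) = -8/5 + g/5 - 3*W*g/5 (C(g, W) = -8/5 + ((-3*g)*W + g)/5 = -8/5 + (-3*W*g + g)/5 = -8/5 + (g - 3*W*g)/5 = -8/5 + (g/5 - 3*W*g/5) = -8/5 + g/5 - 3*W*g/5)
A = 420 (A = -7*3*(-4)*5 = -(-84)*5 = -7*(-60) = 420)
((-5 + 0)*C((-1)², 5))*A + 62 = ((-5 + 0)*(-8/5 + (⅕)*(-1)² - ⅗*5*(-1)²))*420 + 62 = -5*(-8/5 + (⅕)*1 - ⅗*5*1)*420 + 62 = -5*(-8/5 + ⅕ - 3)*420 + 62 = -5*(-22/5)*420 + 62 = 22*420 + 62 = 9240 + 62 = 9302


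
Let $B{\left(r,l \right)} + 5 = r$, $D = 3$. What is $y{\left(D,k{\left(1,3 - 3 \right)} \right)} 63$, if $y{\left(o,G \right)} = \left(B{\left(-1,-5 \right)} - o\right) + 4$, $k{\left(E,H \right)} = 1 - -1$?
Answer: $-315$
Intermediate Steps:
$k{\left(E,H \right)} = 2$ ($k{\left(E,H \right)} = 1 + 1 = 2$)
$B{\left(r,l \right)} = -5 + r$
$y{\left(o,G \right)} = -2 - o$ ($y{\left(o,G \right)} = \left(\left(-5 - 1\right) - o\right) + 4 = \left(-6 - o\right) + 4 = -2 - o$)
$y{\left(D,k{\left(1,3 - 3 \right)} \right)} 63 = \left(-2 - 3\right) 63 = \left(-5\right) 63 = -315$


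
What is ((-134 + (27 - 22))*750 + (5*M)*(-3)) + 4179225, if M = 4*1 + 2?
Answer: 4082385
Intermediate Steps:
M = 6 (M = 4 + 2 = 6)
((-134 + (27 - 22))*750 + (5*M)*(-3)) + 4179225 = ((-134 + (27 - 22))*750 + (5*6)*(-3)) + 4179225 = ((-134 + 5)*750 + 30*(-3)) + 4179225 = (-129*750 - 90) + 4179225 = (-96750 - 90) + 4179225 = -96840 + 4179225 = 4082385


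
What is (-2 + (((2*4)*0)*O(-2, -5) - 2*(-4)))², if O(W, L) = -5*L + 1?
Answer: 36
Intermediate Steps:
O(W, L) = 1 - 5*L
(-2 + (((2*4)*0)*O(-2, -5) - 2*(-4)))² = (-2 + (((2*4)*0)*(1 - 5*(-5)) - 2*(-4)))² = (-2 + ((8*0)*(1 + 25) + 8))² = (-2 + (0*26 + 8))² = (-2 + (0 + 8))² = (-2 + 8)² = 6² = 36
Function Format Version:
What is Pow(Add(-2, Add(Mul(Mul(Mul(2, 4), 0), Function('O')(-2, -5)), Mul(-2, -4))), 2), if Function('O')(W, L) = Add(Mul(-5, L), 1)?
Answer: 36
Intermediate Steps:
Function('O')(W, L) = Add(1, Mul(-5, L))
Pow(Add(-2, Add(Mul(Mul(Mul(2, 4), 0), Function('O')(-2, -5)), Mul(-2, -4))), 2) = Pow(Add(-2, Add(Mul(Mul(Mul(2, 4), 0), Add(1, Mul(-5, -5))), Mul(-2, -4))), 2) = Pow(Add(-2, Add(Mul(Mul(8, 0), Add(1, 25)), 8)), 2) = Pow(Add(-2, Add(Mul(0, 26), 8)), 2) = Pow(Add(-2, Add(0, 8)), 2) = Pow(Add(-2, 8), 2) = Pow(6, 2) = 36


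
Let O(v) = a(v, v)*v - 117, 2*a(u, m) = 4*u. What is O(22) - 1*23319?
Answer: -22468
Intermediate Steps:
a(u, m) = 2*u (a(u, m) = (4*u)/2 = 2*u)
O(v) = -117 + 2*v² (O(v) = (2*v)*v - 117 = 2*v² - 117 = -117 + 2*v²)
O(22) - 1*23319 = (-117 + 2*22²) - 1*23319 = (-117 + 2*484) - 23319 = (-117 + 968) - 23319 = 851 - 23319 = -22468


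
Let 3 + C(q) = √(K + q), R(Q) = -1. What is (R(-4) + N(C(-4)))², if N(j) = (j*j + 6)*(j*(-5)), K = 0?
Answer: -82164 - 25520*I ≈ -82164.0 - 25520.0*I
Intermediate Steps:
C(q) = -3 + √q (C(q) = -3 + √(0 + q) = -3 + √q)
N(j) = -5*j*(6 + j²) (N(j) = (j² + 6)*(-5*j) = (6 + j²)*(-5*j) = -5*j*(6 + j²))
(R(-4) + N(C(-4)))² = (-1 - 5*(-3 + √(-4))*(6 + (-3 + √(-4))²))² = (-1 - 5*(-3 + 2*I)*(6 + (-3 + 2*I)²))²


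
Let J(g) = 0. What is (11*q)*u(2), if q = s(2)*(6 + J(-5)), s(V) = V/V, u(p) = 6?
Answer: 396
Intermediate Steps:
s(V) = 1
q = 6 (q = 1*(6 + 0) = 1*6 = 6)
(11*q)*u(2) = (11*6)*6 = 66*6 = 396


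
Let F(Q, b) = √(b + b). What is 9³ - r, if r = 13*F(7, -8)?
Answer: 729 - 52*I ≈ 729.0 - 52.0*I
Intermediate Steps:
F(Q, b) = √2*√b (F(Q, b) = √(2*b) = √2*√b)
r = 52*I (r = 13*(√2*√(-8)) = 13*(√2*(2*I*√2)) = 13*(4*I) = 52*I ≈ 52.0*I)
9³ - r = 9³ - 52*I = 729 - 52*I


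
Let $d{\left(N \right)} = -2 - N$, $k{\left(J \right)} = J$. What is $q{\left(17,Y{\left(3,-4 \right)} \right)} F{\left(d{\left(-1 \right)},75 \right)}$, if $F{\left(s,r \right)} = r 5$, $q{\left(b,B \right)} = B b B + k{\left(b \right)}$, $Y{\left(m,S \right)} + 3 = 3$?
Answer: $6375$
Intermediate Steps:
$Y{\left(m,S \right)} = 0$ ($Y{\left(m,S \right)} = -3 + 3 = 0$)
$q{\left(b,B \right)} = b + b B^{2}$ ($q{\left(b,B \right)} = B b B + b = b B^{2} + b = b + b B^{2}$)
$F{\left(s,r \right)} = 5 r$
$q{\left(17,Y{\left(3,-4 \right)} \right)} F{\left(d{\left(-1 \right)},75 \right)} = 17 \left(1 + 0^{2}\right) 5 \cdot 75 = 17 \left(1 + 0\right) 375 = 17 \cdot 1 \cdot 375 = 17 \cdot 375 = 6375$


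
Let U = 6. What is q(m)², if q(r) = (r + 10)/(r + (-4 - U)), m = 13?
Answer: 529/9 ≈ 58.778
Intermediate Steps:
q(r) = (10 + r)/(-10 + r) (q(r) = (r + 10)/(r + (-4 - 1*6)) = (10 + r)/(r + (-4 - 6)) = (10 + r)/(r - 10) = (10 + r)/(-10 + r))
q(m)² = ((10 + 13)/(-10 + 13))² = (23/3)² = 529/9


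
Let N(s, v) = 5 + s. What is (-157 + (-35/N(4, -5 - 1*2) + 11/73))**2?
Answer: 11152416025/431649 ≈ 25837.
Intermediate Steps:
(-157 + (-35/N(4, -5 - 1*2) + 11/73))**2 = (-157 + (-35/(5 + 4) + 11/73))**2 = (-157 + (-35/9 + 11*(1/73)))**2 = (-157 + (-35*1/9 + 11/73))**2 = (-157 + (-35/9 + 11/73))**2 = (-157 - 2456/657)**2 = (-105605/657)**2 = 11152416025/431649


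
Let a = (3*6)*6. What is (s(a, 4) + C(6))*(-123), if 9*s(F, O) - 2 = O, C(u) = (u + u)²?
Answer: -17794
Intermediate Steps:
a = 108 (a = 18*6 = 108)
C(u) = 4*u² (C(u) = (2*u)² = 4*u²)
s(F, O) = 2/9 + O/9
(s(a, 4) + C(6))*(-123) = ((2/9 + (⅑)*4) + 4*6²)*(-123) = ((2/9 + 4/9) + 4*36)*(-123) = (⅔ + 144)*(-123) = (434/3)*(-123) = -17794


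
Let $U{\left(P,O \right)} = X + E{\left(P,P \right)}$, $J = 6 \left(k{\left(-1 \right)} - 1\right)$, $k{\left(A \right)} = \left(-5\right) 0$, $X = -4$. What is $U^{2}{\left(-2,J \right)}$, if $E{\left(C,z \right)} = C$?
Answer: $36$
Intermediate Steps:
$k{\left(A \right)} = 0$
$J = -6$ ($J = 6 \left(0 - 1\right) = 6 \left(-1\right) = -6$)
$U{\left(P,O \right)} = -4 + P$
$U^{2}{\left(-2,J \right)} = \left(-4 - 2\right)^{2} = \left(-6\right)^{2} = 36$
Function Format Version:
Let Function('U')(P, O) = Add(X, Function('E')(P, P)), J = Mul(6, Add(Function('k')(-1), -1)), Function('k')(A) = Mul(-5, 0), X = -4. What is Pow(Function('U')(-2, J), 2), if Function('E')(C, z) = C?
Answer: 36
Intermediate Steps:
Function('k')(A) = 0
J = -6 (J = Mul(6, Add(0, -1)) = Mul(6, -1) = -6)
Function('U')(P, O) = Add(-4, P)
Pow(Function('U')(-2, J), 2) = Pow(Add(-4, -2), 2) = Pow(-6, 2) = 36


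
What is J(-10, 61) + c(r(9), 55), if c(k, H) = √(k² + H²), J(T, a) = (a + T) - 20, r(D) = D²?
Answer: 31 + √9586 ≈ 128.91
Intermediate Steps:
J(T, a) = -20 + T + a (J(T, a) = (T + a) - 20 = -20 + T + a)
c(k, H) = √(H² + k²)
J(-10, 61) + c(r(9), 55) = (-20 - 10 + 61) + √(55² + (9²)²) = 31 + √(3025 + 81²) = 31 + √(3025 + 6561) = 31 + √9586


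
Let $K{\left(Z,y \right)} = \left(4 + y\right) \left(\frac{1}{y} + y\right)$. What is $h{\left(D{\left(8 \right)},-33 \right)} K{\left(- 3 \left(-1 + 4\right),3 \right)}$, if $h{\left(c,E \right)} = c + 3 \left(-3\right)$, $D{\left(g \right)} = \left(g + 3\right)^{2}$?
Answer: $\frac{7840}{3} \approx 2613.3$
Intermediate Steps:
$D{\left(g \right)} = \left(3 + g\right)^{2}$
$K{\left(Z,y \right)} = \left(4 + y\right) \left(y + \frac{1}{y}\right)$
$h{\left(c,E \right)} = -9 + c$ ($h{\left(c,E \right)} = c - 9 = -9 + c$)
$h{\left(D{\left(8 \right)},-33 \right)} K{\left(- 3 \left(-1 + 4\right),3 \right)} = \left(-9 + \left(3 + 8\right)^{2}\right) \left(1 + 3^{2} + 4 \cdot 3 + \frac{4}{3}\right) = \left(-9 + 11^{2}\right) \left(1 + 9 + 12 + 4 \cdot \frac{1}{3}\right) = \left(-9 + 121\right) \left(1 + 9 + 12 + \frac{4}{3}\right) = 112 \cdot \frac{70}{3} = \frac{7840}{3}$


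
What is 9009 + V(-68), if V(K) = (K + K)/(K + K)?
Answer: 9010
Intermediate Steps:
V(K) = 1 (V(K) = (2*K)/((2*K)) = (2*K)*(1/(2*K)) = 1)
9009 + V(-68) = 9009 + 1 = 9010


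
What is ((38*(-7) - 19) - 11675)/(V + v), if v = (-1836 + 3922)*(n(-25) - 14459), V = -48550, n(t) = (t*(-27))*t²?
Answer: -5980/424910613 ≈ -1.4074e-5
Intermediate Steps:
n(t) = -27*t³ (n(t) = (-27*t)*t² = -27*t³)
v = 849869776 (v = (-1836 + 3922)*(-27*(-25)³ - 14459) = 2086*(-27*(-15625) - 14459) = 2086*(421875 - 14459) = 2086*407416 = 849869776)
((38*(-7) - 19) - 11675)/(V + v) = ((38*(-7) - 19) - 11675)/(-48550 + 849869776) = ((-266 - 19) - 11675)/849821226 = (-285 - 11675)*(1/849821226) = -11960*1/849821226 = -5980/424910613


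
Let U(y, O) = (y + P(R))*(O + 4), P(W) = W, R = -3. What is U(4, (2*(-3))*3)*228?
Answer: -3192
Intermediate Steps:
U(y, O) = (-3 + y)*(4 + O) (U(y, O) = (y - 3)*(O + 4) = (-3 + y)*(4 + O))
U(4, (2*(-3))*3)*228 = (-12 - 3*2*(-3)*3 + 4*4 + ((2*(-3))*3)*4)*228 = (-12 - (-18)*3 + 16 - 6*3*4)*228 = (-12 - 3*(-18) + 16 - 18*4)*228 = (-12 + 54 + 16 - 72)*228 = -14*228 = -3192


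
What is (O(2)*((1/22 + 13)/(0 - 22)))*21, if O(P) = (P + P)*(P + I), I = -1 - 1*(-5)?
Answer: -36162/121 ≈ -298.86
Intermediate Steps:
I = 4 (I = -1 + 5 = 4)
O(P) = 2*P*(4 + P) (O(P) = (P + P)*(P + 4) = (2*P)*(4 + P) = 2*P*(4 + P))
(O(2)*((1/22 + 13)/(0 - 22)))*21 = ((2*2*(4 + 2))*((1/22 + 13)/(0 - 22)))*21 = ((2*2*6)*((1/22 + 13)/(-22)))*21 = (24*((287/22)*(-1/22)))*21 = (24*(-287/484))*21 = -1722/121*21 = -36162/121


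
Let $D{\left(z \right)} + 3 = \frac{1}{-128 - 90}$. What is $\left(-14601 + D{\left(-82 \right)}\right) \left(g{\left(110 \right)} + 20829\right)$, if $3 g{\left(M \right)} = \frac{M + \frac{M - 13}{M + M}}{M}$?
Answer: $- \frac{1604793727559027}{5275600} \approx -3.0419 \cdot 10^{8}$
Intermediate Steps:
$D{\left(z \right)} = - \frac{655}{218}$ ($D{\left(z \right)} = -3 + \frac{1}{-128 - 90} = -3 + \frac{1}{-218} = -3 - \frac{1}{218} = - \frac{655}{218}$)
$g{\left(M \right)} = \frac{M + \frac{-13 + M}{2 M}}{3 M}$ ($g{\left(M \right)} = \frac{\left(M + \frac{M - 13}{M + M}\right) \frac{1}{M}}{3} = \frac{\left(M + \frac{-13 + M}{2 M}\right) \frac{1}{M}}{3} = \frac{\frac{1}{M} \left(M + \frac{-13 + M}{2 M}\right)}{3} = \frac{M + \frac{-13 + M}{2 M}}{3 M}$)
$\left(-14601 + D{\left(-82 \right)}\right) \left(g{\left(110 \right)} + 20829\right) = \left(-14601 - \frac{655}{218}\right) \left(\frac{-13 + 110 + 2 \cdot 110^{2}}{6 \cdot 12100} + 20829\right) = - \frac{3183673 \left(\frac{1}{6} \cdot \frac{1}{12100} \left(-13 + 110 + 2 \cdot 12100\right) + 20829\right)}{218} = - \frac{3183673 \left(\frac{1}{6} \cdot \frac{1}{12100} \left(-13 + 110 + 24200\right) + 20829\right)}{218} = - \frac{3183673 \left(\frac{1}{6} \cdot \frac{1}{12100} \cdot 24297 + 20829\right)}{218} = - \frac{3183673 \left(\frac{8099}{24200} + 20829\right)}{218} = \left(- \frac{3183673}{218}\right) \frac{504069899}{24200} = - \frac{1604793727559027}{5275600}$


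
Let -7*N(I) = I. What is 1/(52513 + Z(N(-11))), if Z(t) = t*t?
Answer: 49/2573258 ≈ 1.9042e-5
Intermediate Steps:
N(I) = -I/7
Z(t) = t²
1/(52513 + Z(N(-11))) = 1/(52513 + (-⅐*(-11))²) = 1/(52513 + (11/7)²) = 1/(52513 + 121/49) = 1/(2573258/49) = 49/2573258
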